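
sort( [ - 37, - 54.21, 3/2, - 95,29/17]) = [ - 95,  -  54.21,-37,3/2, 29/17]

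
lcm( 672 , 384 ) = 2688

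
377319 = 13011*29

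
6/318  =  1/53 = 0.02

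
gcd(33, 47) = 1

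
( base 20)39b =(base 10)1391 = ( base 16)56f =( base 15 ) 62b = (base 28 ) 1LJ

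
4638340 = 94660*49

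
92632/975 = 92632/975=95.01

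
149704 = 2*74852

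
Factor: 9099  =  3^3*337^1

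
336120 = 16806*20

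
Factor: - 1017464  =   -2^3*7^1*18169^1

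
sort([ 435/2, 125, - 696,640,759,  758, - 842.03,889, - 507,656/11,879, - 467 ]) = [ - 842.03, - 696, - 507, - 467, 656/11,125, 435/2,640,758, 759,879,889] 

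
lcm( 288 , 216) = 864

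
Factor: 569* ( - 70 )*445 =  - 2^1 *5^2*7^1  *  89^1*569^1 = - 17724350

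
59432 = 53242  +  6190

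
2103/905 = 2 +293/905= 2.32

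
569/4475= 569/4475 = 0.13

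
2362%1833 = 529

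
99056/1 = 99056 = 99056.00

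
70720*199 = 14073280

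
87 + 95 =182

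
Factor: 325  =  5^2*13^1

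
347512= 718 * 484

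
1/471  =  1/471 = 0.00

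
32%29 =3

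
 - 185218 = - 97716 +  - 87502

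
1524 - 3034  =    -  1510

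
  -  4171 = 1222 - 5393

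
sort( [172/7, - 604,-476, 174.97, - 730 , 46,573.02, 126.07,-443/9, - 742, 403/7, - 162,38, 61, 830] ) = [ - 742 , - 730, - 604,-476, -162, - 443/9, 172/7 , 38, 46,403/7 , 61, 126.07, 174.97,573.02,830 ] 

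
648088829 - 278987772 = 369101057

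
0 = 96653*0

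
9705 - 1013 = 8692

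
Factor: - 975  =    -  3^1*5^2 * 13^1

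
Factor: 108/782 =54/391 = 2^1*3^3 * 17^(-1)*23^( - 1 )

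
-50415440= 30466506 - 80881946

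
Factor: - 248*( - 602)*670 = 100028320 = 2^5 * 5^1 * 7^1*31^1* 43^1*67^1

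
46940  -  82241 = -35301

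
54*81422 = 4396788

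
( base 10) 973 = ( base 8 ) 1715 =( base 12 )691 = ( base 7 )2560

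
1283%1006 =277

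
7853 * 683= 5363599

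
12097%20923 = 12097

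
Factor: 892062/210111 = 2^1 *3^1 *11^( - 1 )*6367^ ( - 1 )*49559^1 = 297354/70037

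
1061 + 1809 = 2870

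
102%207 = 102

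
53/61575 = 53/61575 = 0.00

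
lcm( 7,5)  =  35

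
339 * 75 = 25425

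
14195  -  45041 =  - 30846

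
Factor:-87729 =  - 3^1*29243^1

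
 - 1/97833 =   -  1 + 97832/97833 = - 0.00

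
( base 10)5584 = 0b1010111010000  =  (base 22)bbi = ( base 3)21122211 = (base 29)6ig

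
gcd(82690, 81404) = 2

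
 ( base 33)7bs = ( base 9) 11884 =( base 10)8014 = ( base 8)17516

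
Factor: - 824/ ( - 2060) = 2/5 = 2^1* 5^( - 1)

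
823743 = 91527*9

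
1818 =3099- 1281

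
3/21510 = 1/7170 = 0.00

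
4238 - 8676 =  - 4438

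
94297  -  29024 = 65273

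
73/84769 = 73/84769 = 0.00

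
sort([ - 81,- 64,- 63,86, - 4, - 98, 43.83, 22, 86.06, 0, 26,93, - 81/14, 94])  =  [-98,-81,- 64 ,- 63, - 81/14 , - 4, 0, 22, 26,  43.83, 86, 86.06,93,94] 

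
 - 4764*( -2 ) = 9528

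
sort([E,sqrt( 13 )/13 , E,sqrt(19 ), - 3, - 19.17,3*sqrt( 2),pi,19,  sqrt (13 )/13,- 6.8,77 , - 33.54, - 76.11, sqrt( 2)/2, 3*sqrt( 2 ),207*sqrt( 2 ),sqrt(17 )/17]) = [ - 76.11 , - 33.54,- 19.17, - 6.8, - 3, sqrt(17)/17,sqrt( 13) /13, sqrt( 13 ) /13, sqrt(2)/2,E,E,pi , 3*sqrt( 2) , 3*sqrt( 2 ),sqrt( 19 ),19,77,207*sqrt( 2 )]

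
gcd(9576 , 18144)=504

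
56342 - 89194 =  - 32852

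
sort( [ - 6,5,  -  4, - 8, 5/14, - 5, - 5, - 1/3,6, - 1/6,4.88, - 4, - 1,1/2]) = [ - 8,-6, -5, - 5, - 4, - 4, - 1,-1/3, - 1/6,5/14 , 1/2,4.88,5,  6]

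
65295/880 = 13059/176 = 74.20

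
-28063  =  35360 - 63423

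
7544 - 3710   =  3834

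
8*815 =6520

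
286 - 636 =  - 350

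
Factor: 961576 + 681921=1643497^1=   1643497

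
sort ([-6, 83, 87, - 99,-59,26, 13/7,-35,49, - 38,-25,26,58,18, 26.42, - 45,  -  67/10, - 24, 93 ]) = [ - 99 ,-59 ,-45, - 38,  -  35,-25, - 24, - 67/10, - 6, 13/7,18, 26, 26,26.42, 49,58,83, 87, 93 ]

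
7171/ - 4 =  - 7171/4 = -1792.75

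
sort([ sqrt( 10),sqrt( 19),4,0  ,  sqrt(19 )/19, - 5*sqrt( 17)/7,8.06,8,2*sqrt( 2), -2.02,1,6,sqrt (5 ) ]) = [-5* sqrt( 17)/7, - 2.02,0, sqrt(19 )/19 , 1 , sqrt( 5 ), 2*sqrt(2 ),sqrt( 10 ),4, sqrt( 19 ) , 6, 8, 8.06]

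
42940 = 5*8588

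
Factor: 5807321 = 13^1*446717^1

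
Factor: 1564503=3^1*59^1*8839^1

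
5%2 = 1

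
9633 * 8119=78210327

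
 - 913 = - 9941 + 9028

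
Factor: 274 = 2^1*137^1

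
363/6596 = 363/6596 = 0.06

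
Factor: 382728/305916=2^1 * 13^( - 1) * 53^( - 1) * 431^1 = 862/689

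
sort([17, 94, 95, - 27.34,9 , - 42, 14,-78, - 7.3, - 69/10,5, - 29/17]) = [ - 78 ,-42, - 27.34, - 7.3, - 69/10, - 29/17,  5,9,14, 17,94, 95 ] 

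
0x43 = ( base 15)47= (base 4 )1003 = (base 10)67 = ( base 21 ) 34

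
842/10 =84 + 1/5 = 84.20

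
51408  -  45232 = 6176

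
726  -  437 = 289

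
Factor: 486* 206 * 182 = 18221112 = 2^3*3^5*7^1*13^1*103^1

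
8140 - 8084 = 56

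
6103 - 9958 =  - 3855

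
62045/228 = 272 + 29/228=272.13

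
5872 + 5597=11469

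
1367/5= 1367/5 =273.40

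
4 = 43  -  39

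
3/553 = 3/553 = 0.01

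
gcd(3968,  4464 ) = 496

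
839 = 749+90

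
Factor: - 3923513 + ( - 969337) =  - 4892850 = - 2^1 * 3^2* 5^2 * 83^1 * 131^1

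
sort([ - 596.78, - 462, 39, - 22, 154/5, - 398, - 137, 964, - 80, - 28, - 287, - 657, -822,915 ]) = [ -822,-657,-596.78, - 462 , - 398, - 287,  -  137, - 80, - 28, - 22, 154/5, 39,915,964] 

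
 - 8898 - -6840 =  -  2058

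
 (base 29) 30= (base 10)87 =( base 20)47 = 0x57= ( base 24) 3F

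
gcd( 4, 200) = 4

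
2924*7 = 20468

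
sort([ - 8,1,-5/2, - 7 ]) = [-8,-7, - 5/2, 1]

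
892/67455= 892/67455= 0.01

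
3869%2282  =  1587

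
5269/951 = 5  +  514/951 = 5.54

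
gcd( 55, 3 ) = 1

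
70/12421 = 70/12421=   0.01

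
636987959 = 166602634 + 470385325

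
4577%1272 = 761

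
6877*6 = 41262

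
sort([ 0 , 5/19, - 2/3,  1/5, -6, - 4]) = [ - 6, - 4, - 2/3,0,1/5,5/19 ] 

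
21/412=21/412= 0.05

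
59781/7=8540 +1/7 = 8540.14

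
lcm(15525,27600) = 248400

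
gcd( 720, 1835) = 5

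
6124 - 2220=3904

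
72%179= 72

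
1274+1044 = 2318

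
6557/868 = 7+481/868 = 7.55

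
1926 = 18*107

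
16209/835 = 16209/835 =19.41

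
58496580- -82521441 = 141018021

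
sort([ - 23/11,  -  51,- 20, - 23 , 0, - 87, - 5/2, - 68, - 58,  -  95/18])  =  [ - 87,-68, - 58, -51, - 23, - 20, - 95/18, - 5/2, - 23/11,0 ] 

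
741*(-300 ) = -222300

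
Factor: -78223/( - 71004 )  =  2^( - 2)*3^(- 1 )*19^1*23^1*61^ ( - 1 ) *97^ ( - 1)*179^1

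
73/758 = 73/758 = 0.10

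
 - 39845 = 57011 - 96856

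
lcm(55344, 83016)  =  166032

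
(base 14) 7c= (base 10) 110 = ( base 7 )215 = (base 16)6E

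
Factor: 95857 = 95857^1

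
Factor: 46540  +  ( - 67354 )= -2^1*3^1*3469^1 = - 20814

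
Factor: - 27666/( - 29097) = 2^1* 29^1*61^( - 1) = 58/61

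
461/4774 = 461/4774 = 0.10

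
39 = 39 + 0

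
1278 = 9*142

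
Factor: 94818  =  2^1*3^1*15803^1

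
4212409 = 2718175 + 1494234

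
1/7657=1/7657 = 0.00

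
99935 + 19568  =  119503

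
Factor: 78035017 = 139^1 *269^1*2087^1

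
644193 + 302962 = 947155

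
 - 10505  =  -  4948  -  5557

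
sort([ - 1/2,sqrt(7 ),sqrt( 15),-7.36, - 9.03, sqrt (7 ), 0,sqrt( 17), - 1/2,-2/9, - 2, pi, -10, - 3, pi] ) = [ - 10, - 9.03, - 7.36,- 3, - 2, - 1/2, - 1/2, - 2/9, 0, sqrt(7) , sqrt(7),pi , pi, sqrt(15), sqrt (17)] 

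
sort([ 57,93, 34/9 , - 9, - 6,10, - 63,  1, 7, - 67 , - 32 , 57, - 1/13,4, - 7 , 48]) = [ - 67, - 63, - 32, - 9, - 7, - 6,-1/13,1,34/9, 4,7, 10,  48, 57, 57,93]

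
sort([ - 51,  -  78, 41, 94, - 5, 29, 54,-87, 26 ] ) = [ - 87,-78, - 51,-5,26, 29, 41  ,  54,94 ] 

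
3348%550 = 48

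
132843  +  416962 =549805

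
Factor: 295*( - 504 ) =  -148680 = - 2^3 * 3^2*5^1 * 7^1  *  59^1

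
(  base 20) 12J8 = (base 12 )5398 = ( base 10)9188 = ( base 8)21744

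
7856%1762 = 808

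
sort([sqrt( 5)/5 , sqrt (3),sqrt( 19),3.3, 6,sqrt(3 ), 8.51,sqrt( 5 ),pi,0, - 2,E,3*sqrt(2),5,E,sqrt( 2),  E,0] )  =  [ - 2, 0 , 0, sqrt(5)/5,sqrt(2),sqrt( 3 ) , sqrt(3 ),sqrt( 5 ),E,E , E,pi,3.3, 3 * sqrt(2 ),sqrt( 19 ), 5, 6 , 8.51]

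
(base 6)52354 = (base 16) 1B8E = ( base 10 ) 7054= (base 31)7ah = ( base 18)13DG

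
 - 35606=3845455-3881061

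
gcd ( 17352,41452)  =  964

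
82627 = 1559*53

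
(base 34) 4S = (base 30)5E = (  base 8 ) 244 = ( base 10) 164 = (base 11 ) 13a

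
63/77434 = 9/11062  =  0.00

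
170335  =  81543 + 88792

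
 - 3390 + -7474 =-10864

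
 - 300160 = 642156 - 942316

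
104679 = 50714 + 53965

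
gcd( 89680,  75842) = 2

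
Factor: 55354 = 2^1*13^1* 2129^1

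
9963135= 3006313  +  6956822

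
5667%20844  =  5667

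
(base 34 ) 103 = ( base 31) 16C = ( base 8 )2207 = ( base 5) 14114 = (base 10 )1159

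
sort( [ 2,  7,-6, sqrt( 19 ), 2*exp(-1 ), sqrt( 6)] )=[-6 , 2*exp( - 1 ), 2,sqrt( 6),sqrt( 19), 7]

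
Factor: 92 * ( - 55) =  - 2^2*5^1*11^1 * 23^1 = -  5060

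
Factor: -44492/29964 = -49/33   =  - 3^( - 1)*7^2 *11^( - 1 ) 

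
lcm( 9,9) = 9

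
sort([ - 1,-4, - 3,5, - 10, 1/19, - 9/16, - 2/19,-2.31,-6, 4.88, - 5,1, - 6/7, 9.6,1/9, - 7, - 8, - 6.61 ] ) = [ - 10, - 8,  -  7, - 6.61, - 6,-5, - 4, - 3, - 2.31, - 1, - 6/7,- 9/16, - 2/19,  1/19,1/9 , 1,4.88, 5, 9.6] 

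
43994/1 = 43994 = 43994.00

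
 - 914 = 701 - 1615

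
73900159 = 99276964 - 25376805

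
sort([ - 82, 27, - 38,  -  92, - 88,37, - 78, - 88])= [ - 92 , - 88,- 88, - 82, - 78, - 38, 27,37] 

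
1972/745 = 2 + 482/745=2.65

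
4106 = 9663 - 5557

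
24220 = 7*3460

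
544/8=68 = 68.00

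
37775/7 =5396 + 3/7=5396.43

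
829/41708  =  829/41708 = 0.02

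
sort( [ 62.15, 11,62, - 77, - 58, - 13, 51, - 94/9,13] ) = [ - 77,-58,-13, -94/9, 11,13, 51,62,62.15] 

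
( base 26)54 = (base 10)134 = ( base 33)42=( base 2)10000110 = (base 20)6E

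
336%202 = 134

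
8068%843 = 481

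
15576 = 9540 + 6036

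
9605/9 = 1067 +2/9 = 1067.22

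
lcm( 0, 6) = 0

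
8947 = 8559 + 388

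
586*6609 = 3872874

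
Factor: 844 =2^2*211^1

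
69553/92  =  756+1/92 = 756.01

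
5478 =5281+197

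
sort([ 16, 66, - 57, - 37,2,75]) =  [ - 57, - 37,2, 16 , 66,75]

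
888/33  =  296/11  =  26.91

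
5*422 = 2110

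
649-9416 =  - 8767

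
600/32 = 75/4 = 18.75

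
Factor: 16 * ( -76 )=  - 1216 = - 2^6*19^1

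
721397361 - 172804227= 548593134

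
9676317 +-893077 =8783240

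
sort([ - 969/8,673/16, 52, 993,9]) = [ - 969/8, 9, 673/16, 52,993]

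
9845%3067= 644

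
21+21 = 42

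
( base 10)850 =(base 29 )109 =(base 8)1522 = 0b1101010010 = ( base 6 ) 3534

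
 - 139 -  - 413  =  274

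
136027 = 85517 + 50510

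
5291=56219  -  50928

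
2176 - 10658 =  - 8482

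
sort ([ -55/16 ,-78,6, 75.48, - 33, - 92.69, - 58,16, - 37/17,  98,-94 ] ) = [  -  94, - 92.69, - 78, - 58, - 33 , - 55/16, - 37/17, 6,  16,75.48, 98] 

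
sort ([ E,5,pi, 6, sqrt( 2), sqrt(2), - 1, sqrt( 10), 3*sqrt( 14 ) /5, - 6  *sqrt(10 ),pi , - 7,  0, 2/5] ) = [ - 6*sqrt(10), - 7, - 1,0,2/5, sqrt( 2) , sqrt(2 ), 3  *  sqrt( 14 ) /5, E,  pi,pi, sqrt(10),5, 6]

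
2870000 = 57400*50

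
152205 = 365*417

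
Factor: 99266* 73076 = 2^3  *18269^1 * 49633^1  =  7253962216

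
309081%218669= 90412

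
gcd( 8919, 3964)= 991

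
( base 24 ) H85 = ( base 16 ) 2705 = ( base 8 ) 23405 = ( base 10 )9989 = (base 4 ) 2130011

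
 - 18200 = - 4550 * 4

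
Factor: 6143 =6143^1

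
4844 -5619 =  - 775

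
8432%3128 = 2176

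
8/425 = 8/425= 0.02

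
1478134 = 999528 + 478606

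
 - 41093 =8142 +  - 49235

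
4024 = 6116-2092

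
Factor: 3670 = 2^1*5^1*367^1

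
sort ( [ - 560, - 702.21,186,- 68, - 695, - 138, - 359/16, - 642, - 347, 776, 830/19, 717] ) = [ - 702.21, - 695, - 642, -560, - 347, - 138, - 68, - 359/16, 830/19,186,717, 776] 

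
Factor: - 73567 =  - 13^1 * 5659^1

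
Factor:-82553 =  - 31^1*2663^1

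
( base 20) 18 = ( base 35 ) S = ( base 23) 15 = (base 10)28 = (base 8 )34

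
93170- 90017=3153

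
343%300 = 43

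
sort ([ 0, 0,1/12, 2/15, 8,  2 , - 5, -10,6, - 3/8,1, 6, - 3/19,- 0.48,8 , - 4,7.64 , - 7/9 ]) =[ - 10, - 5, - 4, - 7/9, - 0.48,-3/8, - 3/19,  0,0, 1/12, 2/15, 1,  2,6,6,  7.64,8,8]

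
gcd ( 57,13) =1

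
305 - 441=-136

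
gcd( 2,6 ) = 2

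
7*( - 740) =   -  5180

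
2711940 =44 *61635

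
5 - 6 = - 1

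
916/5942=458/2971 = 0.15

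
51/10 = 51/10=   5.10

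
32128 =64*502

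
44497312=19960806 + 24536506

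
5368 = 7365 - 1997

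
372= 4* 93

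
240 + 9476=9716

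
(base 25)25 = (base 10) 55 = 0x37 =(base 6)131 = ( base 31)1o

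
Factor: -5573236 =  - 2^2*37^1*37657^1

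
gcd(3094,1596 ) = 14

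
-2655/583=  - 2655/583=- 4.55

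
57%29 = 28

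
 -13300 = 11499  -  24799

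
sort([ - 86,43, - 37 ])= [ - 86, - 37,43]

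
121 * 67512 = 8168952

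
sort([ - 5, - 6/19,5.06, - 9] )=[-9, - 5, - 6/19,5.06] 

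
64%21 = 1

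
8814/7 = 8814/7  =  1259.14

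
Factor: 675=3^3*5^2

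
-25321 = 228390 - 253711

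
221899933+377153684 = 599053617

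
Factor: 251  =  251^1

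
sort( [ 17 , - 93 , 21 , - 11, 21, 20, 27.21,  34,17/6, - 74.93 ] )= [ - 93, - 74.93, - 11 , 17/6, 17, 20, 21,21,27.21,34 ]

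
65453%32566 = 321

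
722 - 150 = 572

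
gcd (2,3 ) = 1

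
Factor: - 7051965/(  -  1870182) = 2^( -1)*3^( - 2)*5^1*59^(- 1 ) *587^( - 1)*470131^1 =2350655/623394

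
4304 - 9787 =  - 5483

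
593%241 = 111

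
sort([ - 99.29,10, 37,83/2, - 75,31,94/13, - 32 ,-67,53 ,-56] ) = [-99.29,  -  75, - 67, - 56, - 32,94/13,10 , 31,37,83/2,53]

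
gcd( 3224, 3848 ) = 104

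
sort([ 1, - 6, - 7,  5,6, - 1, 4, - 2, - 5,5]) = [ - 7, - 6, - 5, - 2, -1,1 , 4 , 5,5,6]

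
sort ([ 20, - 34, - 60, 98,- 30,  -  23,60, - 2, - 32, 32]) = [-60,  -  34, - 32, - 30, - 23,-2,20,32,  60,98]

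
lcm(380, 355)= 26980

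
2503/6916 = 2503/6916 =0.36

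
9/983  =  9/983 = 0.01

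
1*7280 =7280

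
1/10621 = 1/10621 = 0.00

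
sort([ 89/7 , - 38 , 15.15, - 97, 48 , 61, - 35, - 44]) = [ - 97, - 44, - 38, - 35, 89/7,15.15,  48,61 ] 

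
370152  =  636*582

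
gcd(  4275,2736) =171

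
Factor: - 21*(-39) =3^2*7^1 *13^1=819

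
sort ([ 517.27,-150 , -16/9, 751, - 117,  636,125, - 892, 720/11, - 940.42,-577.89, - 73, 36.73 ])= [-940.42, - 892, - 577.89 , - 150, - 117, - 73,-16/9,36.73, 720/11,  125, 517.27,636, 751 ] 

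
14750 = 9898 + 4852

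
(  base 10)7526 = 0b1110101100110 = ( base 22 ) fc2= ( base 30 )8aq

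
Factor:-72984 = - 2^3 *3^1*3041^1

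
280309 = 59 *4751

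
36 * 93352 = 3360672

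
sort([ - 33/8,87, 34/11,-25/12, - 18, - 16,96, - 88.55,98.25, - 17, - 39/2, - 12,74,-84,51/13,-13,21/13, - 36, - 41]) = [ - 88.55, - 84,-41, - 36, - 39/2, - 18 , - 17, - 16 , - 13 , - 12, -33/8, - 25/12,21/13, 34/11,51/13,74, 87, 96,  98.25 ] 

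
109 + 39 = 148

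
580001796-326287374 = 253714422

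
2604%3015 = 2604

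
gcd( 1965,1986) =3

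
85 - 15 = 70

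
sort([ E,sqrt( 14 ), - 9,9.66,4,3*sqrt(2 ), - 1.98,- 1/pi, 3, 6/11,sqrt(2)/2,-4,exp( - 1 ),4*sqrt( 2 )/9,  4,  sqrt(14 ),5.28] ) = [ - 9, - 4, - 1.98,-1/pi,exp( -1 ), 6/11,4*sqrt(2 ) /9,sqrt (2 )/2, E,3 , sqrt(14),sqrt( 14), 4,4, 3*sqrt(2), 5.28,9.66 ] 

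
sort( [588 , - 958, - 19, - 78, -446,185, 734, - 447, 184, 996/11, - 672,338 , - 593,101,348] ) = [ - 958, - 672,-593, - 447, - 446, - 78, - 19, 996/11, 101, 184,185, 338,  348, 588,734] 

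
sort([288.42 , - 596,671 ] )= [  -  596, 288.42,671 ]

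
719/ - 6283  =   - 1 + 5564/6283  =  - 0.11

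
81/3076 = 81/3076 = 0.03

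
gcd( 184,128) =8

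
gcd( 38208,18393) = 3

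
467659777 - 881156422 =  - 413496645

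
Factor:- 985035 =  - 3^1*5^1 * 97^1 * 677^1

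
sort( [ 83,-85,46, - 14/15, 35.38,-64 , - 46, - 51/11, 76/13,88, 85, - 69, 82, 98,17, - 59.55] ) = [ - 85,  -  69, - 64, - 59.55, - 46, - 51/11, - 14/15, 76/13,17,  35.38,46, 82, 83, 85,88,98 ]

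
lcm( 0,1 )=0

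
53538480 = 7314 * 7320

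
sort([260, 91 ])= [ 91,260]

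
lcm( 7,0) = 0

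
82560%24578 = 8826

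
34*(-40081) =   -  1362754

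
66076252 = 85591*772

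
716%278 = 160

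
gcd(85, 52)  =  1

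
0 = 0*961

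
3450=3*1150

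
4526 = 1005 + 3521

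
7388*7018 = 51848984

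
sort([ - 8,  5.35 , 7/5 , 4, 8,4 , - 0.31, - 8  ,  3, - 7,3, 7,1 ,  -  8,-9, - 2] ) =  [ - 9 ,-8, - 8, - 8, - 7, - 2, - 0.31,1 , 7/5, 3, 3,4, 4,5.35,7, 8]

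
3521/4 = 3521/4 = 880.25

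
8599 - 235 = 8364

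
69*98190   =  6775110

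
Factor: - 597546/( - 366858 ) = 229^( - 1 )*373^1 = 373/229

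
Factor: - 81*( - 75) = 6075 = 3^5*5^2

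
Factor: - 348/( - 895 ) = 2^2 *3^1 * 5^(-1)*29^1*179^( - 1) 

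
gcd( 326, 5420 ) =2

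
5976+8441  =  14417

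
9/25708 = 9/25708 = 0.00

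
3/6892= 3/6892= 0.00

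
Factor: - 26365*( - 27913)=5^1*103^1*271^1*5273^1 =735926245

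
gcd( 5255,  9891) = 1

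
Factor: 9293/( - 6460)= - 2^(- 2)*5^ ( - 1 )*17^( - 1)*19^( - 1)*9293^1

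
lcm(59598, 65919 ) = 4350654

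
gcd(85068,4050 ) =18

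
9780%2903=1071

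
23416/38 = 616 + 4/19 = 616.21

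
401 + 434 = 835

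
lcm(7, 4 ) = 28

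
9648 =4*2412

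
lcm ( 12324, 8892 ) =702468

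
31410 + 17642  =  49052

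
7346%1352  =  586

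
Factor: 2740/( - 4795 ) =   -  4/7 = -2^2 * 7^( - 1 ) 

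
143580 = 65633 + 77947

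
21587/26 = 830 + 7/26  =  830.27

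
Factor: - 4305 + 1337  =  -2^3*7^1*  53^1 = -2968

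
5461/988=5461/988 = 5.53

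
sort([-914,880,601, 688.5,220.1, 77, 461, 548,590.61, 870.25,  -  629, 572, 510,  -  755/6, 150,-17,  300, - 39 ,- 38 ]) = [ - 914,-629,-755/6, - 39,- 38, - 17, 77, 150 , 220.1 , 300, 461,510,548, 572 , 590.61,601, 688.5,  870.25, 880] 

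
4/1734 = 2/867 = 0.00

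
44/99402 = 22/49701 = 0.00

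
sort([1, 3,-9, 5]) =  [ - 9,1,  3, 5] 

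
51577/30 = 1719 + 7/30 = 1719.23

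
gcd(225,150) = 75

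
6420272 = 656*9787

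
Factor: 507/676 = 2^( - 2 )*3^1 = 3/4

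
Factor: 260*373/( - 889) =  - 2^2*5^1*7^ (-1 )*13^1*127^ ( - 1)*373^1 = - 96980/889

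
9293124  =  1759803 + 7533321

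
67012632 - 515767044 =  - 448754412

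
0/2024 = 0 =0.00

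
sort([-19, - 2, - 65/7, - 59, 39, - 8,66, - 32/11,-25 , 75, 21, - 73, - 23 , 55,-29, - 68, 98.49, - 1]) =[ - 73,-68, - 59 , - 29, - 25, -23, -19, -65/7,-8, - 32/11, - 2, - 1, 21,39,  55,66, 75, 98.49]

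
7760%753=230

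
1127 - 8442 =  - 7315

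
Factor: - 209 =  -  11^1*19^1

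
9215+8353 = 17568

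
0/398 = 0 = 0.00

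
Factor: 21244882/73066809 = 2^1*3^ ( - 1 )*37^1*83^( - 1)*287093^1* 293441^(  -  1)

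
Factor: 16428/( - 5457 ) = -2^2*17^(  -  1)*37^2*107^(  -  1) =- 5476/1819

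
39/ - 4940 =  - 1  +  377/380 = - 0.01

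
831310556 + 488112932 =1319423488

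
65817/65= 1012 + 37/65 =1012.57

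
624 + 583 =1207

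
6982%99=52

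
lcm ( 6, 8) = 24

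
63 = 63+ 0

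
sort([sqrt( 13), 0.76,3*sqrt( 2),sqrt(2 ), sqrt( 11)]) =[ 0.76 , sqrt( 2), sqrt(11),sqrt(13),3*sqrt( 2 )]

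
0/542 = 0 = 0.00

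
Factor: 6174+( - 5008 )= 1166 = 2^1*11^1*53^1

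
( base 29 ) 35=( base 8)134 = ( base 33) 2q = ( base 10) 92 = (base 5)332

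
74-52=22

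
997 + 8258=9255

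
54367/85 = 639 + 52/85 = 639.61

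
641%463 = 178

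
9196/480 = 2299/120 = 19.16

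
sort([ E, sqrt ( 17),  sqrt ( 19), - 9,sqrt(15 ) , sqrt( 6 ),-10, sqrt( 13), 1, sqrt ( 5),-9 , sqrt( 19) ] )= [ -10, - 9 ,-9, 1, sqrt(5), sqrt( 6),  E,sqrt( 13),sqrt(  15),sqrt(17 ),sqrt ( 19 ),  sqrt( 19 ) ]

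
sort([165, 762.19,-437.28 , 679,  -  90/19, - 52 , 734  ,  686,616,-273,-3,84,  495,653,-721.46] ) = [ - 721.46,  -  437.28, - 273,  -  52, - 90/19, - 3 , 84, 165,  495,616 , 653, 679 , 686,734,  762.19 ]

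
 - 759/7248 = - 253/2416 = - 0.10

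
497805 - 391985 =105820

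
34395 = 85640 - 51245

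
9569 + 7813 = 17382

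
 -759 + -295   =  - 1054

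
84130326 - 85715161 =  -  1584835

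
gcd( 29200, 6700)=100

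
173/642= 173/642 = 0.27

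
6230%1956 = 362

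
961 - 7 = 954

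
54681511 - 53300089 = 1381422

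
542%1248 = 542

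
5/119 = 5/119 =0.04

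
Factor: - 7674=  - 2^1*3^1 * 1279^1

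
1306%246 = 76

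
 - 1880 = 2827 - 4707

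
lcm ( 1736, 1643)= 92008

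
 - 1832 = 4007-5839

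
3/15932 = 3/15932 = 0.00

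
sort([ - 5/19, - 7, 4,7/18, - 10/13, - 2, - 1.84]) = [ -7, - 2, -1.84, - 10/13, -5/19, 7/18, 4]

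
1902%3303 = 1902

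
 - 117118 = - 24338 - 92780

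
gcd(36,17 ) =1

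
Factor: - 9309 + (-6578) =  - 15887 = -  15887^1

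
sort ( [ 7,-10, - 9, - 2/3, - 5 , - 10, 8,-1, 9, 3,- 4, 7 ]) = [ - 10, - 10, -9, - 5,- 4, - 1,-2/3, 3, 7,7, 8, 9 ] 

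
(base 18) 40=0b1001000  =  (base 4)1020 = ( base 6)200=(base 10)72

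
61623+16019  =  77642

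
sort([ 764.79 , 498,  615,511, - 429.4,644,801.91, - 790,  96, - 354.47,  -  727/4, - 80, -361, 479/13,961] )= [ - 790, -429.4,-361 ,  -  354.47, - 727/4, - 80,479/13, 96, 498, 511,615,644,  764.79, 801.91,961]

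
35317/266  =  132 + 205/266 = 132.77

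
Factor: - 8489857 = -8489857^1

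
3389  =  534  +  2855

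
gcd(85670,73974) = 2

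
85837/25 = 85837/25 = 3433.48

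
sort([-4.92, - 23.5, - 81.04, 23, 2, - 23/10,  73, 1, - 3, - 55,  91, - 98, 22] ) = [ - 98, - 81.04, - 55, - 23.5, - 4.92, - 3, - 23/10,  1,2, 22  ,  23,73,  91 ] 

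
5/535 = 1/107 = 0.01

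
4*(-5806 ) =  - 23224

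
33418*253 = 8454754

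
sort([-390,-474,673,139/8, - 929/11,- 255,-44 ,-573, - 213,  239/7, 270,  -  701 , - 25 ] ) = [ - 701 , - 573, - 474,- 390,-255,  -  213,- 929/11, - 44,- 25, 139/8,  239/7,270, 673] 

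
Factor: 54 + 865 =919= 919^1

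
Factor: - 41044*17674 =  - 725411656 = - 2^3*31^1*331^1*8837^1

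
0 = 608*0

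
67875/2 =67875/2 = 33937.50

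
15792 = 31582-15790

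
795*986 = 783870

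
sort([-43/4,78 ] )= [-43/4,78]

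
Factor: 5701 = 5701^1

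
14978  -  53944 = -38966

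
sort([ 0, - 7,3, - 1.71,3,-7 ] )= [-7, -7,-1.71, 0, 3,3 ] 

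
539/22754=539/22754  =  0.02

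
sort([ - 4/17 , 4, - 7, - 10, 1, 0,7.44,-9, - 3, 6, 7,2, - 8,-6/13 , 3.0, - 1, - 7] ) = [-10, - 9  , -8,-7, - 7,-3, - 1, - 6/13, - 4/17,0, 1,2, 3.0 , 4,6,7,  7.44 ]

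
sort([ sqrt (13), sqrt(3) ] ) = [sqrt (3), sqrt(13 ) ]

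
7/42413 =1/6059=0.00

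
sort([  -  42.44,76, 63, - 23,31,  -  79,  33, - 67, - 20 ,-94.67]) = [ - 94.67, - 79, - 67, - 42.44,-23 ,  -  20,  31, 33,63,76]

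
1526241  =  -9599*( - 159 ) 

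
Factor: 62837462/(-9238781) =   -  2^1*107^1*277^( - 1)*33353^(-1)*293633^1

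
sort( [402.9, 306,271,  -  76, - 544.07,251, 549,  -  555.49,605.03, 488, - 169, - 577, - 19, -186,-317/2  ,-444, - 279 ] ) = [-577, - 555.49,- 544.07, - 444 ,  -  279,-186, - 169, - 317/2, - 76, - 19 , 251, 271, 306, 402.9, 488, 549, 605.03]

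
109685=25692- - 83993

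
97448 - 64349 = 33099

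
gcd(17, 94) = 1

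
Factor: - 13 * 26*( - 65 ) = 2^1*5^1 * 13^3 = 21970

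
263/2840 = 263/2840 = 0.09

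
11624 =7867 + 3757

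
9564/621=3188/207 = 15.40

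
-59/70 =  - 59/70   =  -0.84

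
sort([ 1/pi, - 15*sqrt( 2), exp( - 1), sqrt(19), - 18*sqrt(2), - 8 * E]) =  [ - 18*sqrt( 2), - 8* E,- 15*sqrt (2), 1/pi,exp( - 1 ), sqrt( 19)]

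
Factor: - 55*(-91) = 5005 = 5^1*7^1*11^1*13^1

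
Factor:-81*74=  - 5994 = -2^1*3^4 * 37^1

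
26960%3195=1400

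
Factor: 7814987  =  2207^1 * 3541^1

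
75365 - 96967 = - 21602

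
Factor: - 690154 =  -2^1*61^1*5657^1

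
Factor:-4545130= - 2^1*5^1*454513^1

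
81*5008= 405648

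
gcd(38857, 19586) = 7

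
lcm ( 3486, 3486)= 3486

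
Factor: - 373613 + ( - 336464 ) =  - 710077  =  - 499^1*1423^1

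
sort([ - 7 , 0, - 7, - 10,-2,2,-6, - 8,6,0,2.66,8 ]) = [ - 10, - 8, - 7,- 7, - 6, -2,0,0,2,2.66,6,8]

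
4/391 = 4/391= 0.01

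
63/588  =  3/28 = 0.11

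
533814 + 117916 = 651730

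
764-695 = 69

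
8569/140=8569/140 = 61.21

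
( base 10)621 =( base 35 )hq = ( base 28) m5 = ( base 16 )26D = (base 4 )21231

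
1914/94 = 20+ 17/47 = 20.36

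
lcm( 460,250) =11500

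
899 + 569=1468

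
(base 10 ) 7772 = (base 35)6C2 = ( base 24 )dbk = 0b1111001011100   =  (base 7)31442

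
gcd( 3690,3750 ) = 30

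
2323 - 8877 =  - 6554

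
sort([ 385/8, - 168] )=[ - 168, 385/8]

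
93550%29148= 6106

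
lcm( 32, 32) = 32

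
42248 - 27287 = 14961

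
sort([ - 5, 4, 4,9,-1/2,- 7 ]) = [ - 7,-5,  -  1/2,4, 4, 9]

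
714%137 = 29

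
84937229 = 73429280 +11507949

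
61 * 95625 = 5833125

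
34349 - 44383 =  - 10034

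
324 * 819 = 265356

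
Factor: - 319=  - 11^1*29^1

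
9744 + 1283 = 11027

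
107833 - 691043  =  -583210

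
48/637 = 48/637 = 0.08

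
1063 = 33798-32735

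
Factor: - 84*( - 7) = 2^2*3^1*7^2 = 588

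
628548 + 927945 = 1556493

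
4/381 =4/381 = 0.01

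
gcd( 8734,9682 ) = 2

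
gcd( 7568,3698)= 86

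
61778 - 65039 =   -  3261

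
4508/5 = 4508/5 = 901.60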